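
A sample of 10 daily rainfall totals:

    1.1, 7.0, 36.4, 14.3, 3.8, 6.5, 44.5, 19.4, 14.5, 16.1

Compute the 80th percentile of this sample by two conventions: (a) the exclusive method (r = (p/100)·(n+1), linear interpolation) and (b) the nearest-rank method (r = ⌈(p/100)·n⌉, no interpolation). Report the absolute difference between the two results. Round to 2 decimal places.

13.60

Sorted: 1.1, 3.8, 6.5, 7.0, 14.3, 14.5, 16.1, 19.4, 36.4, 44.5.
n = 10.
(a) r = 8.8; between ranks 8 (19.4) and 9 (36.4): 33.
(b) the nearest-rank method: rank 8 → 19.4.
|33 − 19.4| = 13.6.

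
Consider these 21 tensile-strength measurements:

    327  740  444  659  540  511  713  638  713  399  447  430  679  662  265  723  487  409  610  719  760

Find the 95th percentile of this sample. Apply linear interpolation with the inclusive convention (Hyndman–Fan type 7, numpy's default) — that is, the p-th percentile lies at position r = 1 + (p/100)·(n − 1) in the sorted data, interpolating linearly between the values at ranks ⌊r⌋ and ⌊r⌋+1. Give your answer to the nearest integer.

740

Sorted: 265, 327, 399, 409, 430, 444, 447, 487, 511, 540, 610, 638, 659, 662, 679, 713, 713, 719, 723, 740, 760.
n = 21.
r = 1 + (95/100)·(21 − 1) = 1 + 19 = 20.
r is an integer, so P95 is the value at rank 20: 740.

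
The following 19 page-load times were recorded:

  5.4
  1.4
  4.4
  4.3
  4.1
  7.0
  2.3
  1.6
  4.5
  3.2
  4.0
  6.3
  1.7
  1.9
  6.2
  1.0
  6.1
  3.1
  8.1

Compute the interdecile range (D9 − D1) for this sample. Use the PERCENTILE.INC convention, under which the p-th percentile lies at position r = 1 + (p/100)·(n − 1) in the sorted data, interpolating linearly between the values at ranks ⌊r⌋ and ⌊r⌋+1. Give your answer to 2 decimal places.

4.88

Sorted: 1.0, 1.4, 1.6, 1.7, 1.9, 2.3, 3.1, 3.2, 4.0, 4.1, 4.3, 4.4, 4.5, 5.4, 6.1, 6.2, 6.3, 7.0, 8.1.
n = 19.
P10: r = 2.8; ranks 2–3 are 1.4, 1.6; interpolating gives 1.56.
P90: r = 17.2; ranks 17–18 are 6.3, 7.0; interpolating gives 6.44.
Difference: 6.44 − 1.56 = 4.88.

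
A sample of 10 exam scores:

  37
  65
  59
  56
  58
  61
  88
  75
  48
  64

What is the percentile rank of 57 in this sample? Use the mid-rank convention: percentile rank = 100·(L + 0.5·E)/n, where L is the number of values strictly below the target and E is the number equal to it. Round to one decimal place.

30.0

Sorted: 37, 48, 56, 58, 59, 61, 64, 65, 75, 88.
Count below 57: L = 3; count equal: E = 0; n = 10.
Percentile rank = 100·(3 + 0.5·0)/10 = 100·3/10 = 30.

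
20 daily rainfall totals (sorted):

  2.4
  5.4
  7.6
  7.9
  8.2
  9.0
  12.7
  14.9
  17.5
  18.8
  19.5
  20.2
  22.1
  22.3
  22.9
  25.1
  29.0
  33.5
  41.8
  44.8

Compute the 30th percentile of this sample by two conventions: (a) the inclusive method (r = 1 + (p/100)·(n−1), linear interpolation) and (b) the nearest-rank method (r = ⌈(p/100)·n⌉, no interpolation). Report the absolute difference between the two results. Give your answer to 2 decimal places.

n = 20.
(a) r = 6.7; between ranks 6 (9.0) and 7 (12.7): 11.59.
(b) the nearest-rank method: rank 6 → 9.
|11.59 − 9| = 2.59.

2.59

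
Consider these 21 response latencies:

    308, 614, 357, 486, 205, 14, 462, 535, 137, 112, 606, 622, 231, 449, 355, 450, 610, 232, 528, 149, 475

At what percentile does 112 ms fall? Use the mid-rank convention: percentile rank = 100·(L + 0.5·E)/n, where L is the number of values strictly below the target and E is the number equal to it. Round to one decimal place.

7.1

Sorted: 14, 112, 137, 149, 205, 231, 232, 308, 355, 357, 449, 450, 462, 475, 486, 528, 535, 606, 610, 614, 622.
Count below 112: L = 1; count equal: E = 1; n = 21.
Percentile rank = 100·(1 + 0.5·1)/21 = 100·1.5/21 = 7.143.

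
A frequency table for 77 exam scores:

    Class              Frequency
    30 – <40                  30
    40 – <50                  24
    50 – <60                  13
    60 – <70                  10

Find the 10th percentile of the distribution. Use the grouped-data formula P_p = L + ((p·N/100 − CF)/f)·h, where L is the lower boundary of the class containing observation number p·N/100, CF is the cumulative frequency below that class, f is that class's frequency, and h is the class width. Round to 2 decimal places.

N = 77; target position k = 10/100 · 77 = 7.7.
Cumulative frequencies: 30, 54, 67, 77.
Observation 7.7 falls in the class 30 – <40.
L = 30, CF = 0, f = 30, h = 10.
P10 = 30 + ((7.7 − 0)/30)·10 = 30 + 2.56667 = 32.5667.

32.57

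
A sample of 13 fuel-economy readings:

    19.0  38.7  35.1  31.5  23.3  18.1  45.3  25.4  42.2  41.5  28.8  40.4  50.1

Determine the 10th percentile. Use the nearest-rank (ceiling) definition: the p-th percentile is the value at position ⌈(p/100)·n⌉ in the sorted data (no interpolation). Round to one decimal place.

19.0

Sorted: 18.1, 19.0, 23.3, 25.4, 28.8, 31.5, 35.1, 38.7, 40.4, 41.5, 42.2, 45.3, 50.1.
n = 13.
Position = ⌈10/100 · 13⌉ = ⌈1.3⌉ = 2.
The value at rank 2 is 19.0.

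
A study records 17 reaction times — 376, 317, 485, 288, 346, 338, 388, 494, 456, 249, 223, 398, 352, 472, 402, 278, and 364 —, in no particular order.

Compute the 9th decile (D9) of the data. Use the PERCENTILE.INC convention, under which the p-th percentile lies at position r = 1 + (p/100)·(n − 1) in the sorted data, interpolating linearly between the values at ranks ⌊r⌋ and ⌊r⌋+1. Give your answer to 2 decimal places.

477.20

Sorted: 223, 249, 278, 288, 317, 338, 346, 352, 364, 376, 388, 398, 402, 456, 472, 485, 494.
n = 17.
r = 1 + (90/100)·(17 − 1) = 1 + 14.4 = 15.4.
Rank 15 is 472 and rank 16 is 485.
Interpolate: 472 + 0.4·(485 − 472) = 472 + 0.4·13 = 477.2.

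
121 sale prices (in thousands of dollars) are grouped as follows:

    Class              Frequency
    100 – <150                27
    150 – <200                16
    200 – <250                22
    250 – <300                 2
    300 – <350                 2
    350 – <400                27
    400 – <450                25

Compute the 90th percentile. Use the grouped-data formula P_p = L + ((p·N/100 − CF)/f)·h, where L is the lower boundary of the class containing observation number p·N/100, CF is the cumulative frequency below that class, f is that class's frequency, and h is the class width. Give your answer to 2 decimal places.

425.80

N = 121; target position k = 90/100 · 121 = 108.9.
Cumulative frequencies: 27, 43, 65, 67, 69, 96, 121.
Observation 108.9 falls in the class 400 – <450.
L = 400, CF = 96, f = 25, h = 50.
P90 = 400 + ((108.9 − 96)/25)·50 = 400 + 25.8 = 425.8.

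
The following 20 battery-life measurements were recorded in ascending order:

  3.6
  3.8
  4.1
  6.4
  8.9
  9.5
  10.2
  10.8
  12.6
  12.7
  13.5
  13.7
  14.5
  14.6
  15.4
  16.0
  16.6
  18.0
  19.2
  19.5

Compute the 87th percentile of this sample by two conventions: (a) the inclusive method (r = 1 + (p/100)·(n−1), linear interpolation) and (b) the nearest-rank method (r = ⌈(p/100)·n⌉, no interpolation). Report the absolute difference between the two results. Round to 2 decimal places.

0.66

n = 20.
(a) r = 17.53; between ranks 17 (16.6) and 18 (18.0): 17.342.
(b) the nearest-rank method: rank 18 → 18.
|17.342 − 18| = 0.658.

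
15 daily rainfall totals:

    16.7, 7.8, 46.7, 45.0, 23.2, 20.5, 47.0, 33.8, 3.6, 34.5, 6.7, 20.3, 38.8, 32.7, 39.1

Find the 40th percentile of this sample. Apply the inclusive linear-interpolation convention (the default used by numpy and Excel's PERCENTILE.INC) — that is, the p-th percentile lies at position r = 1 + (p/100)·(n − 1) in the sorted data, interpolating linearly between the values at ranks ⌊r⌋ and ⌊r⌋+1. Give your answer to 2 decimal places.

Sorted: 3.6, 6.7, 7.8, 16.7, 20.3, 20.5, 23.2, 32.7, 33.8, 34.5, 38.8, 39.1, 45.0, 46.7, 47.0.
n = 15.
r = 1 + (40/100)·(15 − 1) = 1 + 5.6 = 6.6.
Rank 6 is 20.5 and rank 7 is 23.2.
Interpolate: 20.5 + 0.6·(23.2 − 20.5) = 20.5 + 0.6·2.7 = 22.12.

22.12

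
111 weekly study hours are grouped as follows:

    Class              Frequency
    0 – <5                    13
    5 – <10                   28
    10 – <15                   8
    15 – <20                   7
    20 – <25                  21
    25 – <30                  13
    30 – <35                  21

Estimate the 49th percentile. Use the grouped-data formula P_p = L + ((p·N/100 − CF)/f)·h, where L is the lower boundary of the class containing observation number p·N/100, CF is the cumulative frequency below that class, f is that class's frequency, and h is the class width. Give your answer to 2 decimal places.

18.85

N = 111; target position k = 49/100 · 111 = 54.39.
Cumulative frequencies: 13, 41, 49, 56, 77, 90, 111.
Observation 54.39 falls in the class 15 – <20.
L = 15, CF = 49, f = 7, h = 5.
P49 = 15 + ((54.39 − 49)/7)·5 = 15 + 3.85 = 18.85.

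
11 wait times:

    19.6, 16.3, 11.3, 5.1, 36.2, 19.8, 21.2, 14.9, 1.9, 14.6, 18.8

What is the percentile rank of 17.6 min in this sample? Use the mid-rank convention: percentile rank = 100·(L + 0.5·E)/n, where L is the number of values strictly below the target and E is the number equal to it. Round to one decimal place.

Sorted: 1.9, 5.1, 11.3, 14.6, 14.9, 16.3, 18.8, 19.6, 19.8, 21.2, 36.2.
Count below 17.6: L = 6; count equal: E = 0; n = 11.
Percentile rank = 100·(6 + 0.5·0)/11 = 100·6/11 = 54.55.

54.5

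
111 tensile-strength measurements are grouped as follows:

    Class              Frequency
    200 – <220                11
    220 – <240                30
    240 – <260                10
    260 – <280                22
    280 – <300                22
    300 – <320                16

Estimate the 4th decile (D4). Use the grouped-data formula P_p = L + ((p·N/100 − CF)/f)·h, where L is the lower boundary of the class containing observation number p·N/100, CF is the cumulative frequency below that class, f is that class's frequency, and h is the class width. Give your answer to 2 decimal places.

246.80

N = 111; target position k = 40/100 · 111 = 44.4.
Cumulative frequencies: 11, 41, 51, 73, 95, 111.
Observation 44.4 falls in the class 240 – <260.
L = 240, CF = 41, f = 10, h = 20.
P40 = 240 + ((44.4 − 41)/10)·20 = 240 + 6.8 = 246.8.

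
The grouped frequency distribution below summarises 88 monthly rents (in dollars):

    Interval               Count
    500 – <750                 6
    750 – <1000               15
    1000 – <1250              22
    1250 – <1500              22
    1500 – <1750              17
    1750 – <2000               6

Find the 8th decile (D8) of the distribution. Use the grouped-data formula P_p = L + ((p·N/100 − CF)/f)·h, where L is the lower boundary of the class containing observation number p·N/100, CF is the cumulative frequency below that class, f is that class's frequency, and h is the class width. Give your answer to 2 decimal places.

N = 88; target position k = 80/100 · 88 = 70.4.
Cumulative frequencies: 6, 21, 43, 65, 82, 88.
Observation 70.4 falls in the class 1500 – <1750.
L = 1500, CF = 65, f = 17, h = 250.
P80 = 1500 + ((70.4 − 65)/17)·250 = 1500 + 79.4118 = 1579.41.

1579.41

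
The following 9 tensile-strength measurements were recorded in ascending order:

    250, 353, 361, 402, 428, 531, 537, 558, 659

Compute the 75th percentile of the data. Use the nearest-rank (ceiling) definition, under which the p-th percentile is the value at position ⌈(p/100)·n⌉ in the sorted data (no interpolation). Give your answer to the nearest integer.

n = 9.
Position = ⌈75/100 · 9⌉ = ⌈6.75⌉ = 7.
The value at rank 7 is 537.

537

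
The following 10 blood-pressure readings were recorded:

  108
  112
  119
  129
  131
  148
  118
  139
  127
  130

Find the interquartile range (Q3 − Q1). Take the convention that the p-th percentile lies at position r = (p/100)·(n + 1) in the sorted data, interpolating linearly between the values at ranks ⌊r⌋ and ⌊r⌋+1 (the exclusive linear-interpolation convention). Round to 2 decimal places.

16.50

Sorted: 108, 112, 118, 119, 127, 129, 130, 131, 139, 148.
n = 10.
P25: r = 2.75; ranks 2–3 are 112, 118; interpolating gives 116.5.
P75: r = 8.25; ranks 8–9 are 131, 139; interpolating gives 133.
Difference: 133 − 116.5 = 16.5.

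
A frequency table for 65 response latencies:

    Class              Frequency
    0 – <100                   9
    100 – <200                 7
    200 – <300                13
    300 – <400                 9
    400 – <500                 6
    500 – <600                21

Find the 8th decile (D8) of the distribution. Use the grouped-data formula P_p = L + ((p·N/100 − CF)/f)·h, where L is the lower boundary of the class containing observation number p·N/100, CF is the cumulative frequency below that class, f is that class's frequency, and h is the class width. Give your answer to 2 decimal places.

538.10

N = 65; target position k = 80/100 · 65 = 52.
Cumulative frequencies: 9, 16, 29, 38, 44, 65.
Observation 52 falls in the class 500 – <600.
L = 500, CF = 44, f = 21, h = 100.
P80 = 500 + ((52 − 44)/21)·100 = 500 + 38.0952 = 538.095.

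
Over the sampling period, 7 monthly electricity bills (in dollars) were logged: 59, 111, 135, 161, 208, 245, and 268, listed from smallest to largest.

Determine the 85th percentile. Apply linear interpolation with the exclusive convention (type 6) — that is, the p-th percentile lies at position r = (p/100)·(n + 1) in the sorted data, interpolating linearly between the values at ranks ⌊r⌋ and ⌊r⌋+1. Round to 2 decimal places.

n = 7.
r = (85/100)·(7 + 1) = 6.8.
Rank 6 is 245 and rank 7 is 268.
Interpolate: 245 + 0.8·(268 − 245) = 245 + 0.8·23 = 263.4.

263.40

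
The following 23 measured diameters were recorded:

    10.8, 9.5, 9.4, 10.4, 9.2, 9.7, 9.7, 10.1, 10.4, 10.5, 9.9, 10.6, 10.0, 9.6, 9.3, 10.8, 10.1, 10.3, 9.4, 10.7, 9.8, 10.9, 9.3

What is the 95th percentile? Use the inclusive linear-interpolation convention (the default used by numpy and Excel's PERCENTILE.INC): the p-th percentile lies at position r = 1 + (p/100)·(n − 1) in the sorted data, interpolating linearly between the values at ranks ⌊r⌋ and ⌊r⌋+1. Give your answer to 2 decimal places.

10.80

Sorted: 9.2, 9.3, 9.3, 9.4, 9.4, 9.5, 9.6, 9.7, 9.7, 9.8, 9.9, 10.0, 10.1, 10.1, 10.3, 10.4, 10.4, 10.5, 10.6, 10.7, 10.8, 10.8, 10.9.
n = 23.
r = 1 + (95/100)·(23 − 1) = 1 + 20.9 = 21.9.
Rank 21 is 10.8 and rank 22 is 10.8.
Interpolate: 10.8 + 0.9·(10.8 − 10.8) = 10.8 + 0.9·0 = 10.8.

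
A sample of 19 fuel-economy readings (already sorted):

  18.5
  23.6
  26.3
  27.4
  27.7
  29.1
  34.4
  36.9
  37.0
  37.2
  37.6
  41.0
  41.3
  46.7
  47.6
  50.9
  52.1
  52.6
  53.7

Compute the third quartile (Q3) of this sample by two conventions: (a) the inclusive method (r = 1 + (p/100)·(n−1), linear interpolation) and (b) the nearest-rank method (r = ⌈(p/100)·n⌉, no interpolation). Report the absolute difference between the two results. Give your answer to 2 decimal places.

n = 19.
(a) r = 14.5; between ranks 14 (46.7) and 15 (47.6): 47.15.
(b) the nearest-rank method: rank 15 → 47.6.
|47.15 − 47.6| = 0.45.

0.45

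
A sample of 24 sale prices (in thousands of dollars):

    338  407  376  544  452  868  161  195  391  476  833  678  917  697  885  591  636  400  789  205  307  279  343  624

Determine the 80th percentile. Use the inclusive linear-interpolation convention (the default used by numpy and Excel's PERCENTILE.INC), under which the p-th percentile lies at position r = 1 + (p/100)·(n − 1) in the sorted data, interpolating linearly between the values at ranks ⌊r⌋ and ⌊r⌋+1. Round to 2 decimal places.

Sorted: 161, 195, 205, 279, 307, 338, 343, 376, 391, 400, 407, 452, 476, 544, 591, 624, 636, 678, 697, 789, 833, 868, 885, 917.
n = 24.
r = 1 + (80/100)·(24 − 1) = 1 + 18.4 = 19.4.
Rank 19 is 697 and rank 20 is 789.
Interpolate: 697 + 0.4·(789 − 697) = 697 + 0.4·92 = 733.8.

733.80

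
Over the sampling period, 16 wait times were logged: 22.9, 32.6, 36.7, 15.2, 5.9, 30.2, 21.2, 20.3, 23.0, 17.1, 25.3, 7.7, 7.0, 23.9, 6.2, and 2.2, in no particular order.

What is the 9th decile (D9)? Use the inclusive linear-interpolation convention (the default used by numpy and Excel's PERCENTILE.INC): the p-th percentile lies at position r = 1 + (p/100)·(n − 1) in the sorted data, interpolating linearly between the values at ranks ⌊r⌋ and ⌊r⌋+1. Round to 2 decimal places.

31.40

Sorted: 2.2, 5.9, 6.2, 7.0, 7.7, 15.2, 17.1, 20.3, 21.2, 22.9, 23.0, 23.9, 25.3, 30.2, 32.6, 36.7.
n = 16.
r = 1 + (90/100)·(16 − 1) = 1 + 13.5 = 14.5.
Rank 14 is 30.2 and rank 15 is 32.6.
Interpolate: 30.2 + 0.5·(32.6 − 30.2) = 30.2 + 0.5·2.4 = 31.4.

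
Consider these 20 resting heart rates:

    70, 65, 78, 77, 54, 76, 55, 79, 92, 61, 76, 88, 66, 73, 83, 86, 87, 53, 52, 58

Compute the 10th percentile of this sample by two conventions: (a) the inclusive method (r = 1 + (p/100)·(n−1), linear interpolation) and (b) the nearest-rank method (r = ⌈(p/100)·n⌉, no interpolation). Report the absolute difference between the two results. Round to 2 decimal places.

0.90

Sorted: 52, 53, 54, 55, 58, 61, 65, 66, 70, 73, 76, 76, 77, 78, 79, 83, 86, 87, 88, 92.
n = 20.
(a) r = 2.9; between ranks 2 (53) and 3 (54): 53.9.
(b) the nearest-rank method: rank 2 → 53.
|53.9 − 53| = 0.9.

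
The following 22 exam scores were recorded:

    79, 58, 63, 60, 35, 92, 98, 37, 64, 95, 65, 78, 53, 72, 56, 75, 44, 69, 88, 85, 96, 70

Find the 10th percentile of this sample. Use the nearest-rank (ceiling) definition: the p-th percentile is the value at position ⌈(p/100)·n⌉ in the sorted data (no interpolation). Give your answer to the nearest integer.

44

Sorted: 35, 37, 44, 53, 56, 58, 60, 63, 64, 65, 69, 70, 72, 75, 78, 79, 85, 88, 92, 95, 96, 98.
n = 22.
Position = ⌈10/100 · 22⌉ = ⌈2.2⌉ = 3.
The value at rank 3 is 44.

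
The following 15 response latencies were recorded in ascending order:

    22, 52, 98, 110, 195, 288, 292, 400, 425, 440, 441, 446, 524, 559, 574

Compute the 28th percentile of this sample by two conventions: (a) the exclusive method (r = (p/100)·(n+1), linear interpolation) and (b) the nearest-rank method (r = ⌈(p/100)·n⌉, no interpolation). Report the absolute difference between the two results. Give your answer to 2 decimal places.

n = 15.
(a) r = 4.48; between ranks 4 (110) and 5 (195): 150.8.
(b) the nearest-rank method: rank 5 → 195.
|150.8 − 195| = 44.2.

44.20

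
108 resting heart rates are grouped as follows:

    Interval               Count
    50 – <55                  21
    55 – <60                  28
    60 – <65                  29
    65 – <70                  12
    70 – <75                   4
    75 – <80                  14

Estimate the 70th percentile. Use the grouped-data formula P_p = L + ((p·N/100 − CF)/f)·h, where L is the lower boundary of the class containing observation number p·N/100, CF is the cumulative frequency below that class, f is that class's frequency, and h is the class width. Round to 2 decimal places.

N = 108; target position k = 70/100 · 108 = 75.6.
Cumulative frequencies: 21, 49, 78, 90, 94, 108.
Observation 75.6 falls in the class 60 – <65.
L = 60, CF = 49, f = 29, h = 5.
P70 = 60 + ((75.6 − 49)/29)·5 = 60 + 4.58621 = 64.5862.

64.59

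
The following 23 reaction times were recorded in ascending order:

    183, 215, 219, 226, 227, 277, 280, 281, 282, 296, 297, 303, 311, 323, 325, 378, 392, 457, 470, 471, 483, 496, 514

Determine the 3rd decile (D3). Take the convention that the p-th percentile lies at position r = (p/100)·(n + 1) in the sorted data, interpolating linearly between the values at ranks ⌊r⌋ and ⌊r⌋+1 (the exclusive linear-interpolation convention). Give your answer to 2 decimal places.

n = 23.
r = (30/100)·(23 + 1) = 7.2.
Rank 7 is 280 and rank 8 is 281.
Interpolate: 280 + 0.2·(281 − 280) = 280 + 0.2·1 = 280.2.

280.20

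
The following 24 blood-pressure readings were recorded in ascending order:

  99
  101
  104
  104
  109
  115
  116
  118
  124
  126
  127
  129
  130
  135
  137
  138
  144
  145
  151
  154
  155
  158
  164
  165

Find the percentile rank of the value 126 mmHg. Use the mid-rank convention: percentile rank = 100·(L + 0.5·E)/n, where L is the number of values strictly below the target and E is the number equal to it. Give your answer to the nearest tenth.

Count below 126: L = 9; count equal: E = 1; n = 24.
Percentile rank = 100·(9 + 0.5·1)/24 = 100·9.5/24 = 39.58.

39.6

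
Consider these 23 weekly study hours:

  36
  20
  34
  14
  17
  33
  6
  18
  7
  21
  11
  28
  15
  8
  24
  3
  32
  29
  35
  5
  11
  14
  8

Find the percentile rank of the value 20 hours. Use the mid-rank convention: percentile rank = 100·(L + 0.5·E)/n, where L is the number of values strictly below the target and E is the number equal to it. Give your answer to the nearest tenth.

Sorted: 3, 5, 6, 7, 8, 8, 11, 11, 14, 14, 15, 17, 18, 20, 21, 24, 28, 29, 32, 33, 34, 35, 36.
Count below 20: L = 13; count equal: E = 1; n = 23.
Percentile rank = 100·(13 + 0.5·1)/23 = 100·13.5/23 = 58.7.

58.7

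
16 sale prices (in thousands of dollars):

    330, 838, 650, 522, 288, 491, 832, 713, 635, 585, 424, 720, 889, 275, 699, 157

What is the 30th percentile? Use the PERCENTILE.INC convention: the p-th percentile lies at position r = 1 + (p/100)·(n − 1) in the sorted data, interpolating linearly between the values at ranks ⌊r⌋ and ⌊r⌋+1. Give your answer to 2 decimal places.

457.50

Sorted: 157, 275, 288, 330, 424, 491, 522, 585, 635, 650, 699, 713, 720, 832, 838, 889.
n = 16.
r = 1 + (30/100)·(16 − 1) = 1 + 4.5 = 5.5.
Rank 5 is 424 and rank 6 is 491.
Interpolate: 424 + 0.5·(491 − 424) = 424 + 0.5·67 = 457.5.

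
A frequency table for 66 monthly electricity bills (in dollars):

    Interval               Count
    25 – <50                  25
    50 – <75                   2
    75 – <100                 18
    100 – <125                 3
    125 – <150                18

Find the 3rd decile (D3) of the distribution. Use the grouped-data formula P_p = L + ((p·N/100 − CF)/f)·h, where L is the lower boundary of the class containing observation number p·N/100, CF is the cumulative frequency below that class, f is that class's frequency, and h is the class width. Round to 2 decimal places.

N = 66; target position k = 30/100 · 66 = 19.8.
Cumulative frequencies: 25, 27, 45, 48, 66.
Observation 19.8 falls in the class 25 – <50.
L = 25, CF = 0, f = 25, h = 25.
P30 = 25 + ((19.8 − 0)/25)·25 = 25 + 19.8 = 44.8.

44.80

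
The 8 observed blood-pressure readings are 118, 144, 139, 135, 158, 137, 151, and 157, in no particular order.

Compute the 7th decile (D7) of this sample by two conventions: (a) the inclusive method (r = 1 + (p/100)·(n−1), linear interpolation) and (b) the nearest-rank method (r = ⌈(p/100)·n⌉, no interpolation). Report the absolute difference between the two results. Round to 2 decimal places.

0.70

Sorted: 118, 135, 137, 139, 144, 151, 157, 158.
n = 8.
(a) r = 5.9; between ranks 5 (144) and 6 (151): 150.3.
(b) the nearest-rank method: rank 6 → 151.
|150.3 − 151| = 0.7.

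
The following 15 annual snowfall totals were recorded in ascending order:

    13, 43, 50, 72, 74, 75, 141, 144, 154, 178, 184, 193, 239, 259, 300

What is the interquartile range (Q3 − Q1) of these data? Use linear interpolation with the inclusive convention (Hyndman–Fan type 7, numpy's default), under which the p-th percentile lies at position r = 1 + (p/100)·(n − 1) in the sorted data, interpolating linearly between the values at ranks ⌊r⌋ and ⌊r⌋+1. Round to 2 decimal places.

115.50

n = 15.
P25: r = 4.5; ranks 4–5 are 72, 74; interpolating gives 73.
P75: r = 11.5; ranks 11–12 are 184, 193; interpolating gives 188.5.
Difference: 188.5 − 73 = 115.5.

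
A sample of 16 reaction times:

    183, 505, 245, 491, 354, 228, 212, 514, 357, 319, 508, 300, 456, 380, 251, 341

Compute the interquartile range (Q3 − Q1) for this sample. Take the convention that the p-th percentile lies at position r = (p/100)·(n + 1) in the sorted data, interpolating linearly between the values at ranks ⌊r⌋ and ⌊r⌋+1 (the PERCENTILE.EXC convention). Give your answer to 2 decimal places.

Sorted: 183, 212, 228, 245, 251, 300, 319, 341, 354, 357, 380, 456, 491, 505, 508, 514.
n = 16.
P25: r = 4.25; ranks 4–5 are 245, 251; interpolating gives 246.5.
P75: r = 12.75; ranks 12–13 are 456, 491; interpolating gives 482.25.
Difference: 482.25 − 246.5 = 235.75.

235.75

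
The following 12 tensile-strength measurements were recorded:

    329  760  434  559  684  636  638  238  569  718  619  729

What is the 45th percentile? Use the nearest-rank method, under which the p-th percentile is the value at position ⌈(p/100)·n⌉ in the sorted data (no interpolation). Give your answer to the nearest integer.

619

Sorted: 238, 329, 434, 559, 569, 619, 636, 638, 684, 718, 729, 760.
n = 12.
Position = ⌈45/100 · 12⌉ = ⌈5.4⌉ = 6.
The value at rank 6 is 619.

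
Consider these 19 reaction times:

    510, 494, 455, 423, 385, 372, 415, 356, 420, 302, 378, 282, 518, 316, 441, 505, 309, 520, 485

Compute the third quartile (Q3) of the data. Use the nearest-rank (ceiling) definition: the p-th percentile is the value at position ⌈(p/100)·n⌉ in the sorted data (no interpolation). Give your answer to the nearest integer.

494

Sorted: 282, 302, 309, 316, 356, 372, 378, 385, 415, 420, 423, 441, 455, 485, 494, 505, 510, 518, 520.
n = 19.
Position = ⌈75/100 · 19⌉ = ⌈14.25⌉ = 15.
The value at rank 15 is 494.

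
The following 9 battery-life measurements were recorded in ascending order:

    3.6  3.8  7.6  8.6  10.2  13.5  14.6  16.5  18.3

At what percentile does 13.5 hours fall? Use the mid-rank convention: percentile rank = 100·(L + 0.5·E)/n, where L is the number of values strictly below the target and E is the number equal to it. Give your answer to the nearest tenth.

61.1

Count below 13.5: L = 5; count equal: E = 1; n = 9.
Percentile rank = 100·(5 + 0.5·1)/9 = 100·5.5/9 = 61.11.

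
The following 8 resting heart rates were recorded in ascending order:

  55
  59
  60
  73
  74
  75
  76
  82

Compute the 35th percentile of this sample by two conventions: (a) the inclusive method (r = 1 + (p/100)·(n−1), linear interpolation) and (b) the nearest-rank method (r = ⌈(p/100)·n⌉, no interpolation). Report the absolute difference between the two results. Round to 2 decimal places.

5.85

n = 8.
(a) r = 3.45; between ranks 3 (60) and 4 (73): 65.85.
(b) the nearest-rank method: rank 3 → 60.
|65.85 − 60| = 5.85.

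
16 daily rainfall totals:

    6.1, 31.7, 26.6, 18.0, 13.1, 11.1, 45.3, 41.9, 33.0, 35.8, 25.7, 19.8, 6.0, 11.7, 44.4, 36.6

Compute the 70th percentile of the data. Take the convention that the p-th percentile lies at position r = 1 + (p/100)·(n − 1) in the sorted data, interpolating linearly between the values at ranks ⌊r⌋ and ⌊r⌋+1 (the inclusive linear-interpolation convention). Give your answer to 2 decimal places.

Sorted: 6.0, 6.1, 11.1, 11.7, 13.1, 18.0, 19.8, 25.7, 26.6, 31.7, 33.0, 35.8, 36.6, 41.9, 44.4, 45.3.
n = 16.
r = 1 + (70/100)·(16 − 1) = 1 + 10.5 = 11.5.
Rank 11 is 33.0 and rank 12 is 35.8.
Interpolate: 33.0 + 0.5·(35.8 − 33.0) = 33.0 + 0.5·2.8 = 34.4.

34.40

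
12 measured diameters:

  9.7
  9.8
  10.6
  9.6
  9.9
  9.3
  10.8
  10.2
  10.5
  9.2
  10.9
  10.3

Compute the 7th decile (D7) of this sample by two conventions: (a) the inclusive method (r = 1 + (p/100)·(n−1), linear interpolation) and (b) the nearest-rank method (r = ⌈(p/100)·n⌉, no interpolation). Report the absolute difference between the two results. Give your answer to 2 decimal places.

0.06

Sorted: 9.2, 9.3, 9.6, 9.7, 9.8, 9.9, 10.2, 10.3, 10.5, 10.6, 10.8, 10.9.
n = 12.
(a) r = 8.7; between ranks 8 (10.3) and 9 (10.5): 10.44.
(b) the nearest-rank method: rank 9 → 10.5.
|10.44 − 10.5| = 0.06.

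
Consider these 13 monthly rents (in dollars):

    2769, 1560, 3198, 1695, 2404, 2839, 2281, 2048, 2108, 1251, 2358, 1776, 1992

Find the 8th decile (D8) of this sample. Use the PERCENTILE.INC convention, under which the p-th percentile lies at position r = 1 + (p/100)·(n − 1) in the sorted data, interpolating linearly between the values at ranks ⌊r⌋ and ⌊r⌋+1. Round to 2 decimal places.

Sorted: 1251, 1560, 1695, 1776, 1992, 2048, 2108, 2281, 2358, 2404, 2769, 2839, 3198.
n = 13.
r = 1 + (80/100)·(13 − 1) = 1 + 9.6 = 10.6.
Rank 10 is 2404 and rank 11 is 2769.
Interpolate: 2404 + 0.6·(2769 − 2404) = 2404 + 0.6·365 = 2623.

2623.00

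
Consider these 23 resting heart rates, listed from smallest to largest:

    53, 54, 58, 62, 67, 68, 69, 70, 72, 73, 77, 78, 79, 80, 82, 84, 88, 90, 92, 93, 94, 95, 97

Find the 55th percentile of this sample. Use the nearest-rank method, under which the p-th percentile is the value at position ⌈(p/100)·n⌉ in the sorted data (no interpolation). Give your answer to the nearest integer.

79

n = 23.
Position = ⌈55/100 · 23⌉ = ⌈12.65⌉ = 13.
The value at rank 13 is 79.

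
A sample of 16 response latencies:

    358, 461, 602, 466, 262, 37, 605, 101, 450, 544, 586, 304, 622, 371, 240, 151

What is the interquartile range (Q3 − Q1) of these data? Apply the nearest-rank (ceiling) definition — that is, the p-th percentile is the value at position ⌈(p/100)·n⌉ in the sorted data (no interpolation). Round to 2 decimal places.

304.00

Sorted: 37, 101, 151, 240, 262, 304, 358, 371, 450, 461, 466, 544, 586, 602, 605, 622.
n = 16.
P25: rank ⌈25/100·16⌉ = 4 → 240.
P75: rank ⌈75/100·16⌉ = 12 → 544.
Difference: 544 − 240 = 304.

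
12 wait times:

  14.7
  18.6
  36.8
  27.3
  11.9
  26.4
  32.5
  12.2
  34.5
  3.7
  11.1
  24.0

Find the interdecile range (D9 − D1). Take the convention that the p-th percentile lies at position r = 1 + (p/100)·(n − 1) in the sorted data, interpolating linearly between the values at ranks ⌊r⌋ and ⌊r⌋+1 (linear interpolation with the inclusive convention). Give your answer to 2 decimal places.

23.12

Sorted: 3.7, 11.1, 11.9, 12.2, 14.7, 18.6, 24.0, 26.4, 27.3, 32.5, 34.5, 36.8.
n = 12.
P10: r = 2.1; ranks 2–3 are 11.1, 11.9; interpolating gives 11.18.
P90: r = 10.9; ranks 10–11 are 32.5, 34.5; interpolating gives 34.3.
Difference: 34.3 − 11.18 = 23.12.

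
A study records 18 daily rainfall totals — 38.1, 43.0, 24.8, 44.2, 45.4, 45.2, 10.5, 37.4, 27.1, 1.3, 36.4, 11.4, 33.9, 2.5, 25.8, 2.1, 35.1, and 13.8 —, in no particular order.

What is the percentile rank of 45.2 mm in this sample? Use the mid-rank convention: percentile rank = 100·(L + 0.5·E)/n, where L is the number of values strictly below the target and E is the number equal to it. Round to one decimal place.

Sorted: 1.3, 2.1, 2.5, 10.5, 11.4, 13.8, 24.8, 25.8, 27.1, 33.9, 35.1, 36.4, 37.4, 38.1, 43.0, 44.2, 45.2, 45.4.
Count below 45.2: L = 16; count equal: E = 1; n = 18.
Percentile rank = 100·(16 + 0.5·1)/18 = 100·16.5/18 = 91.67.

91.7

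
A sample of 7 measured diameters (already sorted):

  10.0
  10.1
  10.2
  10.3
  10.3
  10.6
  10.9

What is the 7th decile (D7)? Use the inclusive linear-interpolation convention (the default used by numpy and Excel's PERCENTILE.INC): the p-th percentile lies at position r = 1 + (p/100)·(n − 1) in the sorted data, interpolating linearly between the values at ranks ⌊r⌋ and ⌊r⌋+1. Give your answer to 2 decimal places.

n = 7.
r = 1 + (70/100)·(7 − 1) = 1 + 4.2 = 5.2.
Rank 5 is 10.3 and rank 6 is 10.6.
Interpolate: 10.3 + 0.2·(10.6 − 10.3) = 10.3 + 0.2·0.3 = 10.36.

10.36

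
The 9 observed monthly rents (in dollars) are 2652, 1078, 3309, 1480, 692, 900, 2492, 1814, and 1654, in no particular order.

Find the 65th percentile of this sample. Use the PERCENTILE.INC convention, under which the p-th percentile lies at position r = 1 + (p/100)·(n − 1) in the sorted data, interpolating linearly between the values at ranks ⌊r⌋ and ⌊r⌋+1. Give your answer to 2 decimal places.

Sorted: 692, 900, 1078, 1480, 1654, 1814, 2492, 2652, 3309.
n = 9.
r = 1 + (65/100)·(9 − 1) = 1 + 5.2 = 6.2.
Rank 6 is 1814 and rank 7 is 2492.
Interpolate: 1814 + 0.2·(2492 − 1814) = 1814 + 0.2·678 = 1949.6.

1949.60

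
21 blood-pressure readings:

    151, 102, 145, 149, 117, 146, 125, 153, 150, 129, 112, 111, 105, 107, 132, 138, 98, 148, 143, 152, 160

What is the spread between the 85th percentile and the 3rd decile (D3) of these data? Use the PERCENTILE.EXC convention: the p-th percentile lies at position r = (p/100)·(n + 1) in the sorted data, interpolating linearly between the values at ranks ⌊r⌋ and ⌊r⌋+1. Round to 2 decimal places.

Sorted: 98, 102, 105, 107, 111, 112, 117, 125, 129, 132, 138, 143, 145, 146, 148, 149, 150, 151, 152, 153, 160.
n = 21.
P30: r = 6.6; ranks 6–7 are 112, 117; interpolating gives 115.
P85: r = 18.7; ranks 18–19 are 151, 152; interpolating gives 151.7.
Difference: 151.7 − 115 = 36.7.

36.70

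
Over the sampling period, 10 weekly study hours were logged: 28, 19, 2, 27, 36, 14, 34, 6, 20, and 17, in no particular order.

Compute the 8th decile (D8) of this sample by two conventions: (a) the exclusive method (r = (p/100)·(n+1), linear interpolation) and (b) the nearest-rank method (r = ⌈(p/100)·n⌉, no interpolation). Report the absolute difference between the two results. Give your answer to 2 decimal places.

Sorted: 2, 6, 14, 17, 19, 20, 27, 28, 34, 36.
n = 10.
(a) r = 8.8; between ranks 8 (28) and 9 (34): 32.8.
(b) the nearest-rank method: rank 8 → 28.
|32.8 − 28| = 4.8.

4.80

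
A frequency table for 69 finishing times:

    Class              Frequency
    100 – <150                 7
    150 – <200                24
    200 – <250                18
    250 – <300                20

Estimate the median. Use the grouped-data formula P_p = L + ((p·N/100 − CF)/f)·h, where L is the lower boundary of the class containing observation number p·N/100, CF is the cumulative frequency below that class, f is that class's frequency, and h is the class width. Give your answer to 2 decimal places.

N = 69; target position k = 50/100 · 69 = 34.5.
Cumulative frequencies: 7, 31, 49, 69.
Observation 34.5 falls in the class 200 – <250.
L = 200, CF = 31, f = 18, h = 50.
P50 = 200 + ((34.5 − 31)/18)·50 = 200 + 9.72222 = 209.722.

209.72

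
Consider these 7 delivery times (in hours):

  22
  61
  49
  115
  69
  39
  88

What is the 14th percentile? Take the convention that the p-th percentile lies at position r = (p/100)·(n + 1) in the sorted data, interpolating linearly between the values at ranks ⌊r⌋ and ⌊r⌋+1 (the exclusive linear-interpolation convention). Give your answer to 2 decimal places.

24.04

Sorted: 22, 39, 49, 61, 69, 88, 115.
n = 7.
r = (14/100)·(7 + 1) = 1.12.
Rank 1 is 22 and rank 2 is 39.
Interpolate: 22 + 0.12·(39 − 22) = 22 + 0.12·17 = 24.04.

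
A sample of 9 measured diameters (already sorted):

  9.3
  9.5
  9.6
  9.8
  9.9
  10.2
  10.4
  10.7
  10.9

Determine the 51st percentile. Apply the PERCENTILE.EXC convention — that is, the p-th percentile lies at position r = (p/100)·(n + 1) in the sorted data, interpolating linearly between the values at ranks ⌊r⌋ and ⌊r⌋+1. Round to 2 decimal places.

n = 9.
r = (51/100)·(9 + 1) = 5.1.
Rank 5 is 9.9 and rank 6 is 10.2.
Interpolate: 9.9 + 0.1·(10.2 − 9.9) = 9.9 + 0.1·0.3 = 9.93.

9.93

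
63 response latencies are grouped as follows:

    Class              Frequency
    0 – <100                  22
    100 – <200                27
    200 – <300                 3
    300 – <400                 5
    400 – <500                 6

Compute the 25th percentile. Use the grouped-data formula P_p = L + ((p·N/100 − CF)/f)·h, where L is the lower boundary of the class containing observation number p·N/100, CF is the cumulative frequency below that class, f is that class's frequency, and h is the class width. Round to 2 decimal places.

71.59

N = 63; target position k = 25/100 · 63 = 15.75.
Cumulative frequencies: 22, 49, 52, 57, 63.
Observation 15.75 falls in the class 0 – <100.
L = 0, CF = 0, f = 22, h = 100.
P25 = 0 + ((15.75 − 0)/22)·100 = 0 + 71.5909 = 71.5909.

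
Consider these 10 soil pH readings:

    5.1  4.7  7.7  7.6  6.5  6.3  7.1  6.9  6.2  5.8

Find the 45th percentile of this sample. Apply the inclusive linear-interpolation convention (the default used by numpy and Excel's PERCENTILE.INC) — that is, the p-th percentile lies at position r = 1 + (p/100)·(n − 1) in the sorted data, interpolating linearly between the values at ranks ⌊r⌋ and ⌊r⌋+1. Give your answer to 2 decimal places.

Sorted: 4.7, 5.1, 5.8, 6.2, 6.3, 6.5, 6.9, 7.1, 7.6, 7.7.
n = 10.
r = 1 + (45/100)·(10 − 1) = 1 + 4.05 = 5.05.
Rank 5 is 6.3 and rank 6 is 6.5.
Interpolate: 6.3 + 0.05·(6.5 − 6.3) = 6.3 + 0.05·0.2 = 6.31.

6.31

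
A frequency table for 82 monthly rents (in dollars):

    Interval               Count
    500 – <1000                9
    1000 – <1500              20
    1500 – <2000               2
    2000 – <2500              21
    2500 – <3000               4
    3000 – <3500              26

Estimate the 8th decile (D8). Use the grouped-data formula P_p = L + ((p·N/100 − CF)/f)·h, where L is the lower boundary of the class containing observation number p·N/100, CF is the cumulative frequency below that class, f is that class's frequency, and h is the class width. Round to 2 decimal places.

3184.62

N = 82; target position k = 80/100 · 82 = 65.6.
Cumulative frequencies: 9, 29, 31, 52, 56, 82.
Observation 65.6 falls in the class 3000 – <3500.
L = 3000, CF = 56, f = 26, h = 500.
P80 = 3000 + ((65.6 − 56)/26)·500 = 3000 + 184.615 = 3184.62.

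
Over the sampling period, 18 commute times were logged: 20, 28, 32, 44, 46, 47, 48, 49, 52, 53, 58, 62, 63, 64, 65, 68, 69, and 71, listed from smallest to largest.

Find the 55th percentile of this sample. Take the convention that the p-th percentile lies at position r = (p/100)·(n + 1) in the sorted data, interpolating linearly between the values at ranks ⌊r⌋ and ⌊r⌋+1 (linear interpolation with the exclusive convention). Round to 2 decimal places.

n = 18.
r = (55/100)·(18 + 1) = 10.45.
Rank 10 is 53 and rank 11 is 58.
Interpolate: 53 + 0.45·(58 − 53) = 53 + 0.45·5 = 55.25.

55.25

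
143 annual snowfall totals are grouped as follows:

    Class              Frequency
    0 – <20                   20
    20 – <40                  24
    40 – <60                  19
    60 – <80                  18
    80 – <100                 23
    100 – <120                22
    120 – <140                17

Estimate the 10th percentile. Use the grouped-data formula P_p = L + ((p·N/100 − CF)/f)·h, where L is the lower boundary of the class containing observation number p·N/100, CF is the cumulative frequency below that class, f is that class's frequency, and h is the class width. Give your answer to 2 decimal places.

N = 143; target position k = 10/100 · 143 = 14.3.
Cumulative frequencies: 20, 44, 63, 81, 104, 126, 143.
Observation 14.3 falls in the class 0 – <20.
L = 0, CF = 0, f = 20, h = 20.
P10 = 0 + ((14.3 − 0)/20)·20 = 0 + 14.3 = 14.3.

14.30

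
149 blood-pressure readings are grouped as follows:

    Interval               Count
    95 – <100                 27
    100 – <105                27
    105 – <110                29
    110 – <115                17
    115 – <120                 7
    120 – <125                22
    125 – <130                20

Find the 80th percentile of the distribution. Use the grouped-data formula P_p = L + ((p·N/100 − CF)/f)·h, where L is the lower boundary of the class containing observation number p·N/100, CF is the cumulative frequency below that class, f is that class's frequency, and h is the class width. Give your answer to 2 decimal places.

122.77

N = 149; target position k = 80/100 · 149 = 119.2.
Cumulative frequencies: 27, 54, 83, 100, 107, 129, 149.
Observation 119.2 falls in the class 120 – <125.
L = 120, CF = 107, f = 22, h = 5.
P80 = 120 + ((119.2 − 107)/22)·5 = 120 + 2.77273 = 122.773.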